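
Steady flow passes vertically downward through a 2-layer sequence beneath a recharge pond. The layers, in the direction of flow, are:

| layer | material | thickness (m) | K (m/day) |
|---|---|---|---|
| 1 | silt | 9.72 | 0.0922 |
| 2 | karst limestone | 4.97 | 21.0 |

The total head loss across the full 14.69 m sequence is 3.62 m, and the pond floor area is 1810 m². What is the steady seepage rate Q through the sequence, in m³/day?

62.0

Flow is perpendicular to layering, so the layers act in series and the equivalent K is the thickness-weighted harmonic mean.
Total thickness L = 9.72 + 4.97 = 14.69 m.
Σ(b_i/K_i) = 9.72/0.0922 + 4.97/21.0 = 105.7 d.
K_eq = L / Σ(b_i/K_i) = 14.69 / 105.7 = 0.1390 m/day.
Q = K_eq · A · (Δh/L) = 0.1390 × 1810 × (3.62/14.69) = 62.01 m³/day.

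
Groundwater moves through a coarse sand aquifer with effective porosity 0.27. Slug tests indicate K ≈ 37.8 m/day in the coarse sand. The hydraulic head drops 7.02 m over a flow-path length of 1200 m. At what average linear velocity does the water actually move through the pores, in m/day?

Hydraulic gradient i = Δh / L = 7.02 / 1200 = 0.005850.
Darcy flux q = K · i = 37.80 × 0.005850 = 0.2211 m/day.
Seepage velocity v = q / n_e = 0.2211 / 0.27 = 0.8190 m/day.

0.819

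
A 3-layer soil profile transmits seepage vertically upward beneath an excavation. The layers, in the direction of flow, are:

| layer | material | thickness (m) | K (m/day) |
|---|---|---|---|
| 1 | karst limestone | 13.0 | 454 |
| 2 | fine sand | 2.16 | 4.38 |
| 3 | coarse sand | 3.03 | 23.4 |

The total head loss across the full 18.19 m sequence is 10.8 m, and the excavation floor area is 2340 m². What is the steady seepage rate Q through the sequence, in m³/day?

38800

Flow is perpendicular to layering, so the layers act in series and the equivalent K is the thickness-weighted harmonic mean.
Total thickness L = 13.0 + 2.16 + 3.03 = 18.19 m.
Σ(b_i/K_i) = 13.0/454 + 2.16/4.38 + 3.03/23.4 = 0.6513 d.
K_eq = L / Σ(b_i/K_i) = 18.19 / 0.6513 = 27.93 m/day.
Q = K_eq · A · (Δh/L) = 27.93 × 2340 × (10.8/18.19) = 38804 m³/day.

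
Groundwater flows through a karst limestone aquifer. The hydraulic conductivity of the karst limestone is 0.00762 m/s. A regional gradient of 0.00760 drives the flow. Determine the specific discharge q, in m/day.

5.00

Convert K: 0.00762 m/s × 86400 = 658.4 m/day.
Hydraulic gradient i = 0.00760.
Specific discharge q = K · i = 658.4 × 0.007600 = 5.004 m/day.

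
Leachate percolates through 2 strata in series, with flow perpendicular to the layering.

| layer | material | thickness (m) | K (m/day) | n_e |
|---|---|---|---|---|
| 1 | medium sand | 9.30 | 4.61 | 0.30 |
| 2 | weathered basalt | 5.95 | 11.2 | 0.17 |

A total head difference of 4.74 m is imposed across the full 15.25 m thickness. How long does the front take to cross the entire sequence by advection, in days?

With flow normal to the layers, continuity requires the same specific discharge q through every layer.
Σ(b_i/K_i) = 9.30/4.61 + 5.95/11.2 = 2.549 d.
q = Δh / Σ(b_i/K_i) = 4.74 / 2.549 = 1.860 m/day.
In each layer the seepage velocity is v_i = q/n_i, so the layer transit time is t_i = b_i·n_i / q:
  layer 1 (medium sand): t_1 = 9.30 × 0.30 / 1.860 = 1.500 d
  layer 2 (weathered basalt): t_2 = 5.95 × 0.17 / 1.860 = 0.5439 d
Total t = Σ t_i = 2.044 days.

2.04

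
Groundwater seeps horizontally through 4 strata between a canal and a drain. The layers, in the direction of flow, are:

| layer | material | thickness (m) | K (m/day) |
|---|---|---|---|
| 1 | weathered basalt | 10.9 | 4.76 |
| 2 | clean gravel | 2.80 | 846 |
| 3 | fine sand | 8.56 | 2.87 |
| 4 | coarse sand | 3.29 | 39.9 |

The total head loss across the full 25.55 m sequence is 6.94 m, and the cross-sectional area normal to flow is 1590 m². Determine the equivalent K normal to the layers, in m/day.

4.77

Flow is perpendicular to layering, so the layers act in series and the equivalent K is the thickness-weighted harmonic mean.
Total thickness L = 10.9 + 2.80 + 8.56 + 3.29 = 25.55 m.
Σ(b_i/K_i) = 10.9/4.76 + 2.80/846 + 8.56/2.87 + 3.29/39.9 = 5.358 d.
K_eq = L / Σ(b_i/K_i) = 25.55 / 5.358 = 4.768 m/day.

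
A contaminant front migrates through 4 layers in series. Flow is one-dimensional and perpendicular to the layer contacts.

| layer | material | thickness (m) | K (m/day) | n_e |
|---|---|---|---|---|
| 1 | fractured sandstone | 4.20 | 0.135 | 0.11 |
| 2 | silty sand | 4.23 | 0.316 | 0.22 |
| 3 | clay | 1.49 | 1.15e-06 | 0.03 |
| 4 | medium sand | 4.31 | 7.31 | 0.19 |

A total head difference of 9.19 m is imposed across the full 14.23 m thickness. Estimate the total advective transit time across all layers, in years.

With flow normal to the layers, continuity requires the same specific discharge q through every layer.
Σ(b_i/K_i) = 4.20/0.135 + 4.23/0.316 + 1.49/1.15e-06 + 4.31/7.31 = 1.296e+06 d.
q = Δh / Σ(b_i/K_i) = 9.19 / 1.296e+06 = 7.093e-06 m/day.
In each layer the seepage velocity is v_i = q/n_i, so the layer transit time is t_i = b_i·n_i / q:
  layer 1 (fractured sandstone): t_1 = 4.20 × 0.11 / 7.093e-06 = 65137 d
  layer 2 (silty sand): t_2 = 4.23 × 0.22 / 7.093e-06 = 1.312e+05 d
  layer 3 (clay): t_3 = 1.49 × 0.03 / 7.093e-06 = 6302 d
  layer 4 (medium sand): t_4 = 4.31 × 0.19 / 7.093e-06 = 1.155e+05 d
Total t = Σ t_i = 3.181e+05 days = 870.9 years.

871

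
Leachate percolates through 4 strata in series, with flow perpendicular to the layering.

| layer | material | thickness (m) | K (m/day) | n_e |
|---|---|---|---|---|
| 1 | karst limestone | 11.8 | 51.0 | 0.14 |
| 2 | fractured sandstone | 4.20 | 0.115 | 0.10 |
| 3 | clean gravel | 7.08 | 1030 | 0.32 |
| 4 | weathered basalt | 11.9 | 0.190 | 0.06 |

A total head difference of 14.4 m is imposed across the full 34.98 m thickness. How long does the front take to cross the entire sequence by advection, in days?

With flow normal to the layers, continuity requires the same specific discharge q through every layer.
Σ(b_i/K_i) = 11.8/51.0 + 4.20/0.115 + 7.08/1030 + 11.9/0.190 = 99.39 d.
q = Δh / Σ(b_i/K_i) = 14.4 / 99.39 = 0.1449 m/day.
In each layer the seepage velocity is v_i = q/n_i, so the layer transit time is t_i = b_i·n_i / q:
  layer 1 (karst limestone): t_1 = 11.8 × 0.14 / 0.1449 = 11.40 d
  layer 2 (fractured sandstone): t_2 = 4.20 × 0.10 / 0.1449 = 2.899 d
  layer 3 (clean gravel): t_3 = 7.08 × 0.32 / 0.1449 = 15.64 d
  layer 4 (weathered basalt): t_4 = 11.9 × 0.06 / 0.1449 = 4.928 d
Total t = Σ t_i = 34.87 days.

34.9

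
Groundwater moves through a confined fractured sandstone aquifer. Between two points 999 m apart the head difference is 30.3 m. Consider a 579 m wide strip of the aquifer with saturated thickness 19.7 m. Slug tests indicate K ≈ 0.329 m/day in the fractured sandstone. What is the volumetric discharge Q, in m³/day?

Cross-sectional area A = 579 × 19.7 = 11406 m².
Hydraulic gradient i = Δh / L = 30.3 / 999 = 0.03033.
Darcy's law: Q = K · A · i = 0.3290 × 11406 × 0.03033 = 113.8 m³/day.

114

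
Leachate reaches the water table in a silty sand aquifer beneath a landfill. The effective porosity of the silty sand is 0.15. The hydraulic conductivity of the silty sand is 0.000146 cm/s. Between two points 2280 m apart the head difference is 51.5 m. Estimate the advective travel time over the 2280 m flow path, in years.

Convert K: 0.000146 cm/s × 864 = 0.1261 m/day.
Hydraulic gradient i = Δh / L = 51.5 / 2280 = 0.02259.
Darcy flux q = K · i = 0.1261 × 0.02259 = 0.002849 m/day.
Seepage velocity v = q / n_e = 0.002849 / 0.15 = 0.01900 m/day.
Travel time t = L / v = 2280 / 0.01900 = 1.200e+05 days = 328.6 years.

329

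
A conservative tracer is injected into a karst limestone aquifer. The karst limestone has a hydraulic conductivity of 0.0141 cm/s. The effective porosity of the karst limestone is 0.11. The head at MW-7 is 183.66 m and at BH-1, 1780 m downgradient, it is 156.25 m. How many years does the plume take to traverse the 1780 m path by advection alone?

Convert K: 0.0141 cm/s × 864 = 12.18 m/day.
Hydraulic gradient i = (183.66 − 156.25) / 1780 = 27.41 / 1780 = 0.01540.
Darcy flux q = K · i = 12.18 × 0.01540 = 0.1876 m/day.
Seepage velocity v = q / n_e = 0.1876 / 0.11 = 1.705 m/day.
Travel time t = L / v = 1780 / 1.705 = 1044 days = 2.858 years.

2.86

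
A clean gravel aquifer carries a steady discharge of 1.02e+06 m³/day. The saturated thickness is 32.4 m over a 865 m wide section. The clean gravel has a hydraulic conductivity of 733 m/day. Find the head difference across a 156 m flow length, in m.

7.75

Cross-sectional area A = 865 × 32.4 = 28026 m².
From Q = K·A·i, i = Q / (K·A) = 1.02e+06 / (733.0 × 28026) = 0.04965.
Head loss Δh = i · L = 0.04965 × 156 = 7.746 m.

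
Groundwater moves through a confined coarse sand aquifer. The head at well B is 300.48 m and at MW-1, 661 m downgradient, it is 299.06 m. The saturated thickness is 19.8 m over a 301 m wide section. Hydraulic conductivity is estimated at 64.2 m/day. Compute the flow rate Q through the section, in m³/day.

822

Cross-sectional area A = 301 × 19.8 = 5960 m².
Hydraulic gradient i = (300.48 − 299.06) / 661 = 1.42 / 661 = 0.002148.
Darcy's law: Q = K · A · i = 64.20 × 5960 × 0.002148 = 822.0 m³/day.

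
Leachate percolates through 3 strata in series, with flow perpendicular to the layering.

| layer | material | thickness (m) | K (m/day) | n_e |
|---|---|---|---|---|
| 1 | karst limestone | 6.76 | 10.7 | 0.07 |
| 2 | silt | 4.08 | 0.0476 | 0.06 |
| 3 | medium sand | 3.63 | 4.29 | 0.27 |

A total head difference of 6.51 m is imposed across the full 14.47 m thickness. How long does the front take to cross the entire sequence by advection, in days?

With flow normal to the layers, continuity requires the same specific discharge q through every layer.
Σ(b_i/K_i) = 6.76/10.7 + 4.08/0.0476 + 3.63/4.29 = 87.19 d.
q = Δh / Σ(b_i/K_i) = 6.51 / 87.19 = 0.07466 m/day.
In each layer the seepage velocity is v_i = q/n_i, so the layer transit time is t_i = b_i·n_i / q:
  layer 1 (karst limestone): t_1 = 6.76 × 0.07 / 0.07466 = 6.338 d
  layer 2 (silt): t_2 = 4.08 × 0.06 / 0.07466 = 3.279 d
  layer 3 (medium sand): t_3 = 3.63 × 0.27 / 0.07466 = 13.13 d
Total t = Σ t_i = 22.74 days.

22.7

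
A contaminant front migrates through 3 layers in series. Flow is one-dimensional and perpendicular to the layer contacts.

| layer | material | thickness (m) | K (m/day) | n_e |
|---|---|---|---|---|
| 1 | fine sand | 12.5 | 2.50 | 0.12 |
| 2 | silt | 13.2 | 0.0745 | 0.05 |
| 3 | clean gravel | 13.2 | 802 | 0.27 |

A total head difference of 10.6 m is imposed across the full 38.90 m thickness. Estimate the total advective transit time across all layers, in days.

98.4

With flow normal to the layers, continuity requires the same specific discharge q through every layer.
Σ(b_i/K_i) = 12.5/2.50 + 13.2/0.0745 + 13.2/802 = 182.2 d.
q = Δh / Σ(b_i/K_i) = 10.6 / 182.2 = 0.05818 m/day.
In each layer the seepage velocity is v_i = q/n_i, so the layer transit time is t_i = b_i·n_i / q:
  layer 1 (fine sand): t_1 = 12.5 × 0.12 / 0.05818 = 25.78 d
  layer 2 (silt): t_2 = 13.2 × 0.05 / 0.05818 = 11.34 d
  layer 3 (clean gravel): t_3 = 13.2 × 0.27 / 0.05818 = 61.26 d
Total t = Σ t_i = 98.39 days.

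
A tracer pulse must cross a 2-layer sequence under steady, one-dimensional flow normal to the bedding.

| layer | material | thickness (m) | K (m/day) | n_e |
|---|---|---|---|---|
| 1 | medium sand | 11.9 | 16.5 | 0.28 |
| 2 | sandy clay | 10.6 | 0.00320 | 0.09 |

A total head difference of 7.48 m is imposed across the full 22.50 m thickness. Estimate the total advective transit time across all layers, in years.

With flow normal to the layers, continuity requires the same specific discharge q through every layer.
Σ(b_i/K_i) = 11.9/16.5 + 10.6/0.00320 = 3313 d.
q = Δh / Σ(b_i/K_i) = 7.48 / 3313 = 0.002258 m/day.
In each layer the seepage velocity is v_i = q/n_i, so the layer transit time is t_i = b_i·n_i / q:
  layer 1 (medium sand): t_1 = 11.9 × 0.28 / 0.002258 = 1476 d
  layer 2 (sandy clay): t_2 = 10.6 × 0.09 / 0.002258 = 422.6 d
Total t = Σ t_i = 1898 days = 5.198 years.

5.20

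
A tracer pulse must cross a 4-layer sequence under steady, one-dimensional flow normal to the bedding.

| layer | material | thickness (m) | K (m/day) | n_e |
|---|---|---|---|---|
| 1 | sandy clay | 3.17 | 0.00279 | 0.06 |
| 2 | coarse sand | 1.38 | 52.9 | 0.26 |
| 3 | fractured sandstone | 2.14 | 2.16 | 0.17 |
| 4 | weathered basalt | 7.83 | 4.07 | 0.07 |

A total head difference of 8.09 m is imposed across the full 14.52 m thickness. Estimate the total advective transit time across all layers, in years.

0.563

With flow normal to the layers, continuity requires the same specific discharge q through every layer.
Σ(b_i/K_i) = 3.17/0.00279 + 1.38/52.9 + 2.14/2.16 + 7.83/4.07 = 1139 d.
q = Δh / Σ(b_i/K_i) = 8.09 / 1139 = 0.007102 m/day.
In each layer the seepage velocity is v_i = q/n_i, so the layer transit time is t_i = b_i·n_i / q:
  layer 1 (sandy clay): t_1 = 3.17 × 0.06 / 0.007102 = 26.78 d
  layer 2 (coarse sand): t_2 = 1.38 × 0.26 / 0.007102 = 50.52 d
  layer 3 (fractured sandstone): t_3 = 2.14 × 0.17 / 0.007102 = 51.23 d
  layer 4 (weathered basalt): t_4 = 7.83 × 0.07 / 0.007102 = 77.18 d
Total t = Σ t_i = 205.7 days = 0.5632 years.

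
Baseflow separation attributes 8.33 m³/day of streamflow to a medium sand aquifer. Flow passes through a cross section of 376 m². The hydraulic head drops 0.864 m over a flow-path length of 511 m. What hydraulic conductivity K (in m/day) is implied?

13.1

Hydraulic gradient i = Δh / L = 0.864 / 511 = 0.001691.
From Q = K·A·i, K = Q / (A·i) = 8.33 / (376.0 × 0.001691) = 13.10 m/day.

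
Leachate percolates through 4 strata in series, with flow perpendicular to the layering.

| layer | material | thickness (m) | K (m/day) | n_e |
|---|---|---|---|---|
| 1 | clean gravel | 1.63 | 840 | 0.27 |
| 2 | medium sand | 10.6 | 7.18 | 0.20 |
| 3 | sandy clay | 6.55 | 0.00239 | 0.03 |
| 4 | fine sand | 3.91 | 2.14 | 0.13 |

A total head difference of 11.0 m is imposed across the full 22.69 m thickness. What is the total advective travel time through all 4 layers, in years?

2.23

With flow normal to the layers, continuity requires the same specific discharge q through every layer.
Σ(b_i/K_i) = 1.63/840 + 10.6/7.18 + 6.55/0.00239 + 3.91/2.14 = 2744 d.
q = Δh / Σ(b_i/K_i) = 11.0 / 2744 = 0.004009 m/day.
In each layer the seepage velocity is v_i = q/n_i, so the layer transit time is t_i = b_i·n_i / q:
  layer 1 (clean gravel): t_1 = 1.63 × 0.27 / 0.004009 = 109.8 d
  layer 2 (medium sand): t_2 = 10.6 × 0.20 / 0.004009 = 528.8 d
  layer 3 (sandy clay): t_3 = 6.55 × 0.03 / 0.004009 = 49.02 d
  layer 4 (fine sand): t_4 = 3.91 × 0.13 / 0.004009 = 126.8 d
Total t = Σ t_i = 814.4 days = 2.230 years.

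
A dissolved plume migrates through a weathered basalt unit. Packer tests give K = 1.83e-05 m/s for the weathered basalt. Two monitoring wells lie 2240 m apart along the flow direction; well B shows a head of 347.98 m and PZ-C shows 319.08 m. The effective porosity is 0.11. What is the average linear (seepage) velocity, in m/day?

Convert K: 1.83e-05 m/s × 86400 = 1.581 m/day.
Hydraulic gradient i = (347.98 − 319.08) / 2240 = 28.9 / 2240 = 0.01290.
Darcy flux q = K · i = 1.581 × 0.01290 = 0.02040 m/day.
Seepage velocity v = q / n_e = 0.02040 / 0.11 = 0.1854 m/day.

0.185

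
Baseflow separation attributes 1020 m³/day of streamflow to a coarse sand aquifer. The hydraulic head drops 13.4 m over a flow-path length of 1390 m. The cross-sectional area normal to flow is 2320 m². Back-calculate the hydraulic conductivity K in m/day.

Hydraulic gradient i = Δh / L = 13.4 / 1390 = 0.009640.
From Q = K·A·i, K = Q / (A·i) = 1020 / (2320 × 0.009640) = 45.61 m/day.

45.6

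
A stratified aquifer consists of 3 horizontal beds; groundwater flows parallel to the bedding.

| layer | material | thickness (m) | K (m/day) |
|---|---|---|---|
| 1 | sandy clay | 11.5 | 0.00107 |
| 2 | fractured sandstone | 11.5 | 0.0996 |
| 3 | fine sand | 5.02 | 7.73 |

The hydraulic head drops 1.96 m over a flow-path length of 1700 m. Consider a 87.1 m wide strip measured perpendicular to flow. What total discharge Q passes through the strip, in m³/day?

4.01

Flow is parallel to layering, so each bed carries its own Darcy discharge and the transmissivities add.
Σ(K_i·b_i) = 0.00107×11.5 + 0.0996×11.5 + 7.73×5.02 = 39.96 m²/day.
Hydraulic gradient i = Δh / L = 1.96 / 1700 = 0.001153.
Q = Σ(K_i·b_i) · W · i = 39.96 × 87.1 × 0.001153 = 4.013 m³/day.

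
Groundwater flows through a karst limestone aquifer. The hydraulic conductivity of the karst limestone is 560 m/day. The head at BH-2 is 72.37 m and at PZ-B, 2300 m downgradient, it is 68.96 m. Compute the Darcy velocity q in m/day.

0.830

Hydraulic gradient i = (72.37 − 68.96) / 2300 = 3.41 / 2300 = 0.001483.
Specific discharge q = K · i = 560.0 × 0.001483 = 0.8303 m/day.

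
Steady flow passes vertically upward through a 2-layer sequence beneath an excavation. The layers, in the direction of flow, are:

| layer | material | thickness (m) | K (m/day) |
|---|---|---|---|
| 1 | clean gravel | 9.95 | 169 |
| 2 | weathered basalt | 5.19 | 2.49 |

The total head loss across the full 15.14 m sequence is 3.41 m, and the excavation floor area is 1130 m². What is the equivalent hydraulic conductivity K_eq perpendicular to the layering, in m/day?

7.06

Flow is perpendicular to layering, so the layers act in series and the equivalent K is the thickness-weighted harmonic mean.
Total thickness L = 9.95 + 5.19 = 15.14 m.
Σ(b_i/K_i) = 9.95/169 + 5.19/2.49 = 2.143 d.
K_eq = L / Σ(b_i/K_i) = 15.14 / 2.143 = 7.064 m/day.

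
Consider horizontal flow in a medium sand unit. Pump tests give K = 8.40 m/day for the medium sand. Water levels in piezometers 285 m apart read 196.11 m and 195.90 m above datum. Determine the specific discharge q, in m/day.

0.00619

Hydraulic gradient i = (196.11 − 195.90) / 285 = 0.21 / 285 = 0.0007368.
Specific discharge q = K · i = 8.400 × 0.0007368 = 0.006189 m/day.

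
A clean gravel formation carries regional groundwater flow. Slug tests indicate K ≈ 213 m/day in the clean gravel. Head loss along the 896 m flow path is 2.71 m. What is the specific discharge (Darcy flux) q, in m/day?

Hydraulic gradient i = Δh / L = 2.71 / 896 = 0.003025.
Specific discharge q = K · i = 213.0 × 0.003025 = 0.6442 m/day.

0.644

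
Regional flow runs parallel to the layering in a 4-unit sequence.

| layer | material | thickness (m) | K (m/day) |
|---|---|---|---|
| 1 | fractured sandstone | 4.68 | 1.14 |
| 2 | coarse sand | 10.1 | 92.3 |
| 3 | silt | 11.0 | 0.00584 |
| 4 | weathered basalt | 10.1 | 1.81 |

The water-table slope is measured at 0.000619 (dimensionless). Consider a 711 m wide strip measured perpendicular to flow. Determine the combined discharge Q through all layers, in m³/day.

Flow is parallel to layering, so each bed carries its own Darcy discharge and the transmissivities add.
Σ(K_i·b_i) = 1.14×4.68 + 92.3×10.1 + 0.00584×11.0 + 1.81×10.1 = 955.9 m²/day.
Hydraulic gradient i = 0.000619.
Q = Σ(K_i·b_i) · W · i = 955.9 × 711 × 0.0006190 = 420.7 m³/day.

421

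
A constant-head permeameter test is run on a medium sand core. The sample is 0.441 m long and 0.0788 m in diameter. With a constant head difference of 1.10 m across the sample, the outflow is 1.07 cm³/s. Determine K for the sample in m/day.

Cross-sectional area A = π·(d/2)² = π × (0.0788/2)² = 0.004877 m².
Convert discharge: 1.07 cm³/s = 1.070e-06 m³/s.
Darcy's law rearranged: K = Q·L / (A·Δh) = 1.070e-06 × 0.441 / (0.004877 × 1.10) = 8.796e-05 m/s = 7.600 m/day.

7.60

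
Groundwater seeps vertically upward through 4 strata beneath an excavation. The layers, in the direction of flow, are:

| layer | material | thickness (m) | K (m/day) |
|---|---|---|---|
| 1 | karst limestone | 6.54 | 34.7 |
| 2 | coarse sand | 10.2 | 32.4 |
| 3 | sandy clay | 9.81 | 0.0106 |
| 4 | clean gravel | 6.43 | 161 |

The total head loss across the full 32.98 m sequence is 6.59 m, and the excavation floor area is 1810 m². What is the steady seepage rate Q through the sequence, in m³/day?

Flow is perpendicular to layering, so the layers act in series and the equivalent K is the thickness-weighted harmonic mean.
Total thickness L = 6.54 + 10.2 + 9.81 + 6.43 = 32.98 m.
Σ(b_i/K_i) = 6.54/34.7 + 10.2/32.4 + 9.81/0.0106 + 6.43/161 = 926.0 d.
K_eq = L / Σ(b_i/K_i) = 32.98 / 926.0 = 0.03561 m/day.
Q = K_eq · A · (Δh/L) = 0.03561 × 1810 × (6.59/32.98) = 12.88 m³/day.

12.9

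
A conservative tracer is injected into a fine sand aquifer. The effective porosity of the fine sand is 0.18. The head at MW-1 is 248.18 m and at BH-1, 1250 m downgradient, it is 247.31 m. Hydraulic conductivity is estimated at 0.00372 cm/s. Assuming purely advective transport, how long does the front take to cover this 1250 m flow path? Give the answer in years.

Convert K: 0.00372 cm/s × 864 = 3.214 m/day.
Hydraulic gradient i = (248.18 − 247.31) / 1250 = 0.87 / 1250 = 0.0006960.
Darcy flux q = K · i = 3.214 × 0.0006960 = 0.002237 m/day.
Seepage velocity v = q / n_e = 0.002237 / 0.18 = 0.01243 m/day.
Travel time t = L / v = 1250 / 0.01243 = 1.006e+05 days = 275.4 years.

275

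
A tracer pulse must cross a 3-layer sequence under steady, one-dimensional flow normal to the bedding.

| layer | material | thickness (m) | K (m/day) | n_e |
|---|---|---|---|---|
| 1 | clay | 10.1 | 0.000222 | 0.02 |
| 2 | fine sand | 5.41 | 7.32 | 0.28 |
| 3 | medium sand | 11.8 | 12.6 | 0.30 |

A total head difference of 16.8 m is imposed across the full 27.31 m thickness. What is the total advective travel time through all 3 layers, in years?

With flow normal to the layers, continuity requires the same specific discharge q through every layer.
Σ(b_i/K_i) = 10.1/0.000222 + 5.41/7.32 + 11.8/12.6 = 45497 d.
q = Δh / Σ(b_i/K_i) = 16.8 / 45497 = 0.0003693 m/day.
In each layer the seepage velocity is v_i = q/n_i, so the layer transit time is t_i = b_i·n_i / q:
  layer 1 (clay): t_1 = 10.1 × 0.02 / 0.0003693 = 547.0 d
  layer 2 (fine sand): t_2 = 5.41 × 0.28 / 0.0003693 = 4102 d
  layer 3 (medium sand): t_3 = 11.8 × 0.30 / 0.0003693 = 9587 d
Total t = Σ t_i = 14236 days = 38.98 years.

39.0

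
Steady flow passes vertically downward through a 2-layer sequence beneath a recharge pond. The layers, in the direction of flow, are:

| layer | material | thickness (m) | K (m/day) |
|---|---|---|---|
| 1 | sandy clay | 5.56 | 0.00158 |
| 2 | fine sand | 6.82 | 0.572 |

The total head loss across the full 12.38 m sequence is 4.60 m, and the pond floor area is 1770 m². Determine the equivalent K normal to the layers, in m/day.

Flow is perpendicular to layering, so the layers act in series and the equivalent K is the thickness-weighted harmonic mean.
Total thickness L = 5.56 + 6.82 = 12.38 m.
Σ(b_i/K_i) = 5.56/0.00158 + 6.82/0.572 = 3531 d.
K_eq = L / Σ(b_i/K_i) = 12.38 / 3531 = 0.003506 m/day.

0.00351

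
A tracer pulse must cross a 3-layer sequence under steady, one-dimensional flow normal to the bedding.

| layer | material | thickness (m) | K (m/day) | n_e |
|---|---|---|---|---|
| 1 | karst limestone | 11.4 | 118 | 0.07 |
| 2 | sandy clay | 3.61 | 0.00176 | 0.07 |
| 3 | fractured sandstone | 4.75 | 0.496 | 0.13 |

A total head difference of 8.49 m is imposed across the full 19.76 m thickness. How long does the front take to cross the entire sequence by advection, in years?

1.11

With flow normal to the layers, continuity requires the same specific discharge q through every layer.
Σ(b_i/K_i) = 11.4/118 + 3.61/0.00176 + 4.75/0.496 = 2061 d.
q = Δh / Σ(b_i/K_i) = 8.49 / 2061 = 0.004120 m/day.
In each layer the seepage velocity is v_i = q/n_i, so the layer transit time is t_i = b_i·n_i / q:
  layer 1 (karst limestone): t_1 = 11.4 × 0.07 / 0.004120 = 193.7 d
  layer 2 (sandy clay): t_2 = 3.61 × 0.07 / 0.004120 = 61.34 d
  layer 3 (fractured sandstone): t_3 = 4.75 × 0.13 / 0.004120 = 149.9 d
Total t = Σ t_i = 404.9 days = 1.109 years.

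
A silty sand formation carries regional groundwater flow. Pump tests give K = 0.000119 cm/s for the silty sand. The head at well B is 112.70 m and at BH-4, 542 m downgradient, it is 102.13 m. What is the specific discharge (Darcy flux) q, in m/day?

Convert K: 0.000119 cm/s × 864 = 0.1028 m/day.
Hydraulic gradient i = (112.70 − 102.13) / 542 = 10.57 / 542 = 0.01950.
Specific discharge q = K · i = 0.1028 × 0.01950 = 0.002005 m/day.

0.00201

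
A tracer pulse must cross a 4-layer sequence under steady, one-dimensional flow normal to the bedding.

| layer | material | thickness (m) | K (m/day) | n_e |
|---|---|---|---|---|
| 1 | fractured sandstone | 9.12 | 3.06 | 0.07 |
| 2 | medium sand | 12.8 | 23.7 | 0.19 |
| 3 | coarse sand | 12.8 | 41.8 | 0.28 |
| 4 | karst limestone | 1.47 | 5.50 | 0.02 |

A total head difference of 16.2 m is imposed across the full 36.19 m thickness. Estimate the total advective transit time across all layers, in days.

With flow normal to the layers, continuity requires the same specific discharge q through every layer.
Σ(b_i/K_i) = 9.12/3.06 + 12.8/23.7 + 12.8/41.8 + 1.47/5.50 = 4.094 d.
q = Δh / Σ(b_i/K_i) = 16.2 / 4.094 = 3.957 m/day.
In each layer the seepage velocity is v_i = q/n_i, so the layer transit time is t_i = b_i·n_i / q:
  layer 1 (fractured sandstone): t_1 = 9.12 × 0.07 / 3.957 = 0.1613 d
  layer 2 (medium sand): t_2 = 12.8 × 0.19 / 3.957 = 0.6146 d
  layer 3 (coarse sand): t_3 = 12.8 × 0.28 / 3.957 = 0.9057 d
  layer 4 (karst limestone): t_4 = 1.47 × 0.02 / 3.957 = 0.007430 d
Total t = Σ t_i = 1.689 days.

1.69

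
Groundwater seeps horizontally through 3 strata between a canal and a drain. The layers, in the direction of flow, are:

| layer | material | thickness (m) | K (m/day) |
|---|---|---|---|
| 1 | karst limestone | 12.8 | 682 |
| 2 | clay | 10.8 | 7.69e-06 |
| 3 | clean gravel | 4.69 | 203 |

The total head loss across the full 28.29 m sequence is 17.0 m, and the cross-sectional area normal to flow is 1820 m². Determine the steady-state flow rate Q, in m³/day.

0.0220

Flow is perpendicular to layering, so the layers act in series and the equivalent K is the thickness-weighted harmonic mean.
Total thickness L = 12.8 + 10.8 + 4.69 = 28.29 m.
Σ(b_i/K_i) = 12.8/682 + 10.8/7.69e-06 + 4.69/203 = 1.404e+06 d.
K_eq = L / Σ(b_i/K_i) = 28.29 / 1.404e+06 = 2.014e-05 m/day.
Q = K_eq · A · (Δh/L) = 2.014e-05 × 1820 × (17.0/28.29) = 0.02203 m³/day.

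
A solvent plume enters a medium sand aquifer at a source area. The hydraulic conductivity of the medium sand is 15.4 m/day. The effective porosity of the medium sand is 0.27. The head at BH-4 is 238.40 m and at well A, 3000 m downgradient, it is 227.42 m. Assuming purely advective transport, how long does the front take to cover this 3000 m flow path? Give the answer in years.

39.3

Hydraulic gradient i = (238.40 − 227.42) / 3000 = 10.98 / 3000 = 0.003660.
Darcy flux q = K · i = 15.40 × 0.003660 = 0.05636 m/day.
Seepage velocity v = q / n_e = 0.05636 / 0.27 = 0.2088 m/day.
Travel time t = L / v = 3000 / 0.2088 = 14371 days = 39.35 years.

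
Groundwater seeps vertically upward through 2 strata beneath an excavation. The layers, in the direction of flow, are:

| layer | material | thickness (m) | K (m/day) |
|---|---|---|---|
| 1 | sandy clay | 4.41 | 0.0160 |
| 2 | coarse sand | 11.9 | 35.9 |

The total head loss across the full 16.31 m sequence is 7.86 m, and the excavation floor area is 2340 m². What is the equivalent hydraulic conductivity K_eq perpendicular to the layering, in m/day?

0.0591

Flow is perpendicular to layering, so the layers act in series and the equivalent K is the thickness-weighted harmonic mean.
Total thickness L = 4.41 + 11.9 = 16.31 m.
Σ(b_i/K_i) = 4.41/0.0160 + 11.9/35.9 = 276.0 d.
K_eq = L / Σ(b_i/K_i) = 16.31 / 276.0 = 0.05910 m/day.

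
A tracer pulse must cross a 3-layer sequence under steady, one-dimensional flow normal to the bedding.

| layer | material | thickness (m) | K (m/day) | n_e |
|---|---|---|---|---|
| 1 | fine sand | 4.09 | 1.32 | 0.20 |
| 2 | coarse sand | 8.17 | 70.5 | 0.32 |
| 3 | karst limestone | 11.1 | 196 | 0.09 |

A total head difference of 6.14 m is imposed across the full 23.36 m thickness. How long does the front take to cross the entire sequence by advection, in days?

2.36

With flow normal to the layers, continuity requires the same specific discharge q through every layer.
Σ(b_i/K_i) = 4.09/1.32 + 8.17/70.5 + 11.1/196 = 3.271 d.
q = Δh / Σ(b_i/K_i) = 6.14 / 3.271 = 1.877 m/day.
In each layer the seepage velocity is v_i = q/n_i, so the layer transit time is t_i = b_i·n_i / q:
  layer 1 (fine sand): t_1 = 4.09 × 0.20 / 1.877 = 0.4358 d
  layer 2 (coarse sand): t_2 = 8.17 × 0.32 / 1.877 = 1.393 d
  layer 3 (karst limestone): t_3 = 11.1 × 0.09 / 1.877 = 0.5322 d
Total t = Σ t_i = 2.361 days.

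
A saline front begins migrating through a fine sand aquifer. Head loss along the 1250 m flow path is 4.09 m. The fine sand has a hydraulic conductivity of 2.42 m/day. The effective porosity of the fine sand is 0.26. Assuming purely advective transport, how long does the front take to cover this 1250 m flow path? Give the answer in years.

Hydraulic gradient i = Δh / L = 4.09 / 1250 = 0.003272.
Darcy flux q = K · i = 2.420 × 0.003272 = 0.007918 m/day.
Seepage velocity v = q / n_e = 0.007918 / 0.26 = 0.03045 m/day.
Travel time t = L / v = 1250 / 0.03045 = 41044 days = 112.4 years.

112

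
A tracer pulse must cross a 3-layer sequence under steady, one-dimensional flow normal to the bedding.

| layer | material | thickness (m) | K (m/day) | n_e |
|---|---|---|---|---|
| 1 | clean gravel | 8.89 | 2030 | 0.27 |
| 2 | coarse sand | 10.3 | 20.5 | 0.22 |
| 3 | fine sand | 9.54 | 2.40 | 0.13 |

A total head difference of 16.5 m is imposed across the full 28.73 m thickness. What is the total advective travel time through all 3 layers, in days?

With flow normal to the layers, continuity requires the same specific discharge q through every layer.
Σ(b_i/K_i) = 8.89/2030 + 10.3/20.5 + 9.54/2.40 = 4.482 d.
q = Δh / Σ(b_i/K_i) = 16.5 / 4.482 = 3.682 m/day.
In each layer the seepage velocity is v_i = q/n_i, so the layer transit time is t_i = b_i·n_i / q:
  layer 1 (clean gravel): t_1 = 8.89 × 0.27 / 3.682 = 0.6520 d
  layer 2 (coarse sand): t_2 = 10.3 × 0.22 / 3.682 = 0.6155 d
  layer 3 (fine sand): t_3 = 9.54 × 0.13 / 3.682 = 0.3369 d
Total t = Σ t_i = 1.604 days.

1.60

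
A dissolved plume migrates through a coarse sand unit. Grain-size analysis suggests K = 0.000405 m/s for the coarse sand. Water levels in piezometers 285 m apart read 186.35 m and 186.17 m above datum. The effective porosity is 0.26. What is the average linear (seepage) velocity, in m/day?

0.0850

Convert K: 0.000405 m/s × 86400 = 34.99 m/day.
Hydraulic gradient i = (186.35 − 186.17) / 285 = 0.18 / 285 = 0.0006316.
Darcy flux q = K · i = 34.99 × 0.0006316 = 0.02210 m/day.
Seepage velocity v = q / n_e = 0.02210 / 0.26 = 0.08500 m/day.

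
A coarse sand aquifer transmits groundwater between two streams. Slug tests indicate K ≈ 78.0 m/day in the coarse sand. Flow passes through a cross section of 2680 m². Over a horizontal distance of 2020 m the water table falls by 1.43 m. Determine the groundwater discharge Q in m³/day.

Hydraulic gradient i = Δh / L = 1.43 / 2020 = 0.0007079.
Darcy's law: Q = K · A · i = 78.00 × 2680 × 0.0007079 = 148.0 m³/day.

148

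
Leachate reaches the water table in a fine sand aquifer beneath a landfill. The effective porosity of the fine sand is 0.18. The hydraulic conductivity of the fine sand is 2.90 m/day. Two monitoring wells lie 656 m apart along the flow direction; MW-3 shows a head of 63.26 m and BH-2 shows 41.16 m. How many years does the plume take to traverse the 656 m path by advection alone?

3.31

Hydraulic gradient i = (63.26 − 41.16) / 656 = 22.1 / 656 = 0.03369.
Darcy flux q = K · i = 2.900 × 0.03369 = 0.09770 m/day.
Seepage velocity v = q / n_e = 0.09770 / 0.18 = 0.5428 m/day.
Travel time t = L / v = 656 / 0.5428 = 1209 days = 3.309 years.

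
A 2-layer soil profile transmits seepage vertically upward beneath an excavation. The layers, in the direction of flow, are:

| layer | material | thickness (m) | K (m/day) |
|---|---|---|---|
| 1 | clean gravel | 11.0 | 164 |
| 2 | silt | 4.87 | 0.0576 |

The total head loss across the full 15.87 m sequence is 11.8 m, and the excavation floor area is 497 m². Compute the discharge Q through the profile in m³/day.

Flow is perpendicular to layering, so the layers act in series and the equivalent K is the thickness-weighted harmonic mean.
Total thickness L = 11.0 + 4.87 = 15.87 m.
Σ(b_i/K_i) = 11.0/164 + 4.87/0.0576 = 84.62 d.
K_eq = L / Σ(b_i/K_i) = 15.87 / 84.62 = 0.1876 m/day.
Q = K_eq · A · (Δh/L) = 0.1876 × 497 × (11.8/15.87) = 69.31 m³/day.

69.3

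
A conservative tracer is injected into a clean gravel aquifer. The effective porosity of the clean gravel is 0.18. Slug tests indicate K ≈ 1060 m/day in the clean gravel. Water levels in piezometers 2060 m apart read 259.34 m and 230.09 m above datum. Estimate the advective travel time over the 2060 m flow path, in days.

24.6

Hydraulic gradient i = (259.34 − 230.09) / 2060 = 29.25 / 2060 = 0.01420.
Darcy flux q = K · i = 1060 × 0.01420 = 15.05 m/day.
Seepage velocity v = q / n_e = 15.05 / 0.18 = 83.62 m/day.
Travel time t = L / v = 2060 / 83.62 = 24.64 days.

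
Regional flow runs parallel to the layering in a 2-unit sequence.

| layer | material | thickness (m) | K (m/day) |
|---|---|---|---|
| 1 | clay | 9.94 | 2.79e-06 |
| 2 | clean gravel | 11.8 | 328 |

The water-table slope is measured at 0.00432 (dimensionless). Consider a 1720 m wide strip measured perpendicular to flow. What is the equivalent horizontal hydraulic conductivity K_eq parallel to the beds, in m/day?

178

Flow is parallel to layering, so each bed carries its own Darcy discharge and the transmissivities add.
Σ(K_i·b_i) = 2.79e-06×9.94 + 328×11.8 = 3870 m²/day.
Total thickness b = 21.74 m, so K_eq = Σ(K_i·b_i)/b = 178.0 m/day.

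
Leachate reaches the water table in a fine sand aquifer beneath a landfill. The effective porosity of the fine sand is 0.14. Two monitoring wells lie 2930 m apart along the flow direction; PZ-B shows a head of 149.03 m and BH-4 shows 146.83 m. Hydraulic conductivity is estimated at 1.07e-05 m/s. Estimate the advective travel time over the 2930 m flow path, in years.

Convert K: 1.07e-05 m/s × 86400 = 0.9245 m/day.
Hydraulic gradient i = (149.03 − 146.83) / 2930 = 2.2 / 2930 = 0.0007509.
Darcy flux q = K · i = 0.9245 × 0.0007509 = 0.0006941 m/day.
Seepage velocity v = q / n_e = 0.0006941 / 0.14 = 0.004958 m/day.
Travel time t = L / v = 2930 / 0.004958 = 5.909e+05 days = 1618 years.

1620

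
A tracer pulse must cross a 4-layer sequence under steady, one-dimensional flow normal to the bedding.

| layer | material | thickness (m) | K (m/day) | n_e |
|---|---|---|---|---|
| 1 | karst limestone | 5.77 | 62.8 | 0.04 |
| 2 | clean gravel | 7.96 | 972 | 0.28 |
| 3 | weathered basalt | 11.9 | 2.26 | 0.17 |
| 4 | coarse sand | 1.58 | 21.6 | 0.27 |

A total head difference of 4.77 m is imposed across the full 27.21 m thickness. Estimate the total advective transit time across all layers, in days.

With flow normal to the layers, continuity requires the same specific discharge q through every layer.
Σ(b_i/K_i) = 5.77/62.8 + 7.96/972 + 11.9/2.26 + 1.58/21.6 = 5.439 d.
q = Δh / Σ(b_i/K_i) = 4.77 / 5.439 = 0.8770 m/day.
In each layer the seepage velocity is v_i = q/n_i, so the layer transit time is t_i = b_i·n_i / q:
  layer 1 (karst limestone): t_1 = 5.77 × 0.04 / 0.8770 = 0.2632 d
  layer 2 (clean gravel): t_2 = 7.96 × 0.28 / 0.8770 = 2.541 d
  layer 3 (weathered basalt): t_3 = 11.9 × 0.17 / 0.8770 = 2.307 d
  layer 4 (coarse sand): t_4 = 1.58 × 0.27 / 0.8770 = 0.4864 d
Total t = Σ t_i = 5.597 days.

5.60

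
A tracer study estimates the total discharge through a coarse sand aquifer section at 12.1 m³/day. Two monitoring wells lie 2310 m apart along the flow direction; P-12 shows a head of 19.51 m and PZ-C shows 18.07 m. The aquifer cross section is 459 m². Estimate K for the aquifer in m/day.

42.3

Hydraulic gradient i = (19.51 − 18.07) / 2310 = 1.44 / 2310 = 0.0006234.
From Q = K·A·i, K = Q / (A·i) = 12.1 / (459.0 × 0.0006234) = 42.29 m/day.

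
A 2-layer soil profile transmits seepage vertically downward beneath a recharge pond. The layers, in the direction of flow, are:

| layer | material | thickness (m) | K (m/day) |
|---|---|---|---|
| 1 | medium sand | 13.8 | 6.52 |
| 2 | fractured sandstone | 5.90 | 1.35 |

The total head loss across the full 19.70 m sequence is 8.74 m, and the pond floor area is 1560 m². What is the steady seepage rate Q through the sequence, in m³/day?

Flow is perpendicular to layering, so the layers act in series and the equivalent K is the thickness-weighted harmonic mean.
Total thickness L = 13.8 + 5.90 = 19.70 m.
Σ(b_i/K_i) = 13.8/6.52 + 5.90/1.35 = 6.487 d.
K_eq = L / Σ(b_i/K_i) = 19.70 / 6.487 = 3.037 m/day.
Q = K_eq · A · (Δh/L) = 3.037 × 1560 × (8.74/19.70) = 2102 m³/day.

2100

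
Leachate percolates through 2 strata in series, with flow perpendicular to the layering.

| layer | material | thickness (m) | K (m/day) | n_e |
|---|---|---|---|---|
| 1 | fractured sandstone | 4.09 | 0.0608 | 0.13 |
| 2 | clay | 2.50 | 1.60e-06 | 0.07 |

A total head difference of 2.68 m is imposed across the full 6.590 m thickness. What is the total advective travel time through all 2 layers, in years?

With flow normal to the layers, continuity requires the same specific discharge q through every layer.
Σ(b_i/K_i) = 4.09/0.0608 + 2.50/1.60e-06 = 1.563e+06 d.
q = Δh / Σ(b_i/K_i) = 2.68 / 1.563e+06 = 1.715e-06 m/day.
In each layer the seepage velocity is v_i = q/n_i, so the layer transit time is t_i = b_i·n_i / q:
  layer 1 (fractured sandstone): t_1 = 4.09 × 0.13 / 1.715e-06 = 3.100e+05 d
  layer 2 (clay): t_2 = 2.50 × 0.07 / 1.715e-06 = 1.020e+05 d
Total t = Σ t_i = 4.120e+05 days = 1128 years.

1130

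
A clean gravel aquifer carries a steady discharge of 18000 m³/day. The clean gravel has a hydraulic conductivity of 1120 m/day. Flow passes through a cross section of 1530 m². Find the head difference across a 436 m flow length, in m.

4.58

From Q = K·A·i, i = Q / (K·A) = 18000 / (1120 × 1530) = 0.01050.
Head loss Δh = i · L = 0.01050 × 436 = 4.580 m.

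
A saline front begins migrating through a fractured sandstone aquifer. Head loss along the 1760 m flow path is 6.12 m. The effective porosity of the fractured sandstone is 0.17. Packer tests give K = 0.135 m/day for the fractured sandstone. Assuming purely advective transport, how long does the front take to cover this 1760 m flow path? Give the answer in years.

1750

Hydraulic gradient i = Δh / L = 6.12 / 1760 = 0.003477.
Darcy flux q = K · i = 0.1350 × 0.003477 = 0.0004694 m/day.
Seepage velocity v = q / n_e = 0.0004694 / 0.17 = 0.002761 m/day.
Travel time t = L / v = 1760 / 0.002761 = 6.374e+05 days = 1745 years.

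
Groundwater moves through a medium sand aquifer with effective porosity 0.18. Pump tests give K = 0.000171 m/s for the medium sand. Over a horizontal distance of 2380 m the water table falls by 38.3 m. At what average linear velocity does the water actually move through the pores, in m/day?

Convert K: 0.000171 m/s × 86400 = 14.77 m/day.
Hydraulic gradient i = Δh / L = 38.3 / 2380 = 0.01609.
Darcy flux q = K · i = 14.77 × 0.01609 = 0.2378 m/day.
Seepage velocity v = q / n_e = 0.2378 / 0.18 = 1.321 m/day.

1.32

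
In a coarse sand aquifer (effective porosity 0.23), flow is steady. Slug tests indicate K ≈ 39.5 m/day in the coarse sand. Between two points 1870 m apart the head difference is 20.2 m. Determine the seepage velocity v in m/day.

1.86

Hydraulic gradient i = Δh / L = 20.2 / 1870 = 0.01080.
Darcy flux q = K · i = 39.50 × 0.01080 = 0.4267 m/day.
Seepage velocity v = q / n_e = 0.4267 / 0.23 = 1.855 m/day.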